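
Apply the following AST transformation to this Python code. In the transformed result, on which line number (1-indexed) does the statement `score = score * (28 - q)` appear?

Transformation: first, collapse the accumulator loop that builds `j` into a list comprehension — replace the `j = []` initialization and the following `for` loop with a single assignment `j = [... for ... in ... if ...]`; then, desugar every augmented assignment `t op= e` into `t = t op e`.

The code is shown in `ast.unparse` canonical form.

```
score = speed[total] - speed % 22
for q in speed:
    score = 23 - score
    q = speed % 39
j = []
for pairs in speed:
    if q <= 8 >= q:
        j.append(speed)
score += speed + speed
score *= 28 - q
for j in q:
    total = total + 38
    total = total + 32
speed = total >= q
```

Transformed code:
score = speed[total] - speed % 22
for q in speed:
    score = 23 - score
    q = speed % 39
j = [speed for pairs in speed if q <= 8 >= q]
score = score + (speed + speed)
score = score * (28 - q)
for j in q:
    total = total + 38
    total = total + 32
speed = total >= q

7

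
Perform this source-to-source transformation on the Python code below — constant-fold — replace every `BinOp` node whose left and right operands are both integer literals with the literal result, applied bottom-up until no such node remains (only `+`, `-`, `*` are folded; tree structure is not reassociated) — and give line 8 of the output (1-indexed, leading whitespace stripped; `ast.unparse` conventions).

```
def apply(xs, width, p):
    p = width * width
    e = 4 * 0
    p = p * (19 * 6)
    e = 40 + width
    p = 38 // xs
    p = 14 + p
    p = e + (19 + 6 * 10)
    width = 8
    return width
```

Transformed code:
def apply(xs, width, p):
    p = width * width
    e = 0
    p = p * 114
    e = 40 + width
    p = 38 // xs
    p = 14 + p
    p = e + 79
    width = 8
    return width

p = e + 79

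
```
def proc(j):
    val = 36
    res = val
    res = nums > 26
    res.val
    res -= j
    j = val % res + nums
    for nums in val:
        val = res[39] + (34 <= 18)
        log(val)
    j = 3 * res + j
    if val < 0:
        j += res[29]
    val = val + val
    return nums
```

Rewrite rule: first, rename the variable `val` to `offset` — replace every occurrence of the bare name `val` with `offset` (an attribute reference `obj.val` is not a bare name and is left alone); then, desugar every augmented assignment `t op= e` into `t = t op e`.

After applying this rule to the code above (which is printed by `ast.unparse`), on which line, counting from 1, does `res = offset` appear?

Transformed code:
def proc(j):
    offset = 36
    res = offset
    res = nums > 26
    res.val
    res = res - j
    j = offset % res + nums
    for nums in offset:
        offset = res[39] + (34 <= 18)
        log(offset)
    j = 3 * res + j
    if offset < 0:
        j = j + res[29]
    offset = offset + offset
    return nums

3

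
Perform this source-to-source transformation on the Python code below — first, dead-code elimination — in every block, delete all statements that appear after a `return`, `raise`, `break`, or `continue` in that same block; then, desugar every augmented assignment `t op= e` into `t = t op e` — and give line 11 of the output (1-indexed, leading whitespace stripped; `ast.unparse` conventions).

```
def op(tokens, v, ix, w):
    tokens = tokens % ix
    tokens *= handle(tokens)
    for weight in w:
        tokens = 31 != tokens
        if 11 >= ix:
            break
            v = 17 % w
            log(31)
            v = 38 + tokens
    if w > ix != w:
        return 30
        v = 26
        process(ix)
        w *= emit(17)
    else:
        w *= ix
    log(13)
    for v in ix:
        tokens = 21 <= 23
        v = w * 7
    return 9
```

Transformed code:
def op(tokens, v, ix, w):
    tokens = tokens % ix
    tokens = tokens * handle(tokens)
    for weight in w:
        tokens = 31 != tokens
        if 11 >= ix:
            break
    if w > ix != w:
        return 30
    else:
        w = w * ix
    log(13)
    for v in ix:
        tokens = 21 <= 23
        v = w * 7
    return 9

w = w * ix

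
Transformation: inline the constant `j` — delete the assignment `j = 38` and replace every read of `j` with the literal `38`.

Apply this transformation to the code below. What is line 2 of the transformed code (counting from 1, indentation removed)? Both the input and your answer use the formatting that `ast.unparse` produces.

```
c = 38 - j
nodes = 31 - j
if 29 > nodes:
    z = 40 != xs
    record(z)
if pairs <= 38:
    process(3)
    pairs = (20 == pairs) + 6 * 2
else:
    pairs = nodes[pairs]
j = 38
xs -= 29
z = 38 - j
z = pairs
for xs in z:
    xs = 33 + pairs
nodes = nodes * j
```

Transformed code:
c = 38 - 38
nodes = 31 - 38
if 29 > nodes:
    z = 40 != xs
    record(z)
if pairs <= 38:
    process(3)
    pairs = (20 == pairs) + 6 * 2
else:
    pairs = nodes[pairs]
xs -= 29
z = 38 - 38
z = pairs
for xs in z:
    xs = 33 + pairs
nodes = nodes * 38

nodes = 31 - 38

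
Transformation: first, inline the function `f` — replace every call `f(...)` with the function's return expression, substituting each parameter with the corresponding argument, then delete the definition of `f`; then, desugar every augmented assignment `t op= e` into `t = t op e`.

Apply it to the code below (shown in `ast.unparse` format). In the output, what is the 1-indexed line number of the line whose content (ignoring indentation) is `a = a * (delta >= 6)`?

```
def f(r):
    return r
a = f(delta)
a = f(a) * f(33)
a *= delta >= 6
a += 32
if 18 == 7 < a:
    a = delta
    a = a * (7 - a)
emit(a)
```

Transformed code:
a = delta
a = a * 33
a = a * (delta >= 6)
a = a + 32
if 18 == 7 < a:
    a = delta
    a = a * (7 - a)
emit(a)

3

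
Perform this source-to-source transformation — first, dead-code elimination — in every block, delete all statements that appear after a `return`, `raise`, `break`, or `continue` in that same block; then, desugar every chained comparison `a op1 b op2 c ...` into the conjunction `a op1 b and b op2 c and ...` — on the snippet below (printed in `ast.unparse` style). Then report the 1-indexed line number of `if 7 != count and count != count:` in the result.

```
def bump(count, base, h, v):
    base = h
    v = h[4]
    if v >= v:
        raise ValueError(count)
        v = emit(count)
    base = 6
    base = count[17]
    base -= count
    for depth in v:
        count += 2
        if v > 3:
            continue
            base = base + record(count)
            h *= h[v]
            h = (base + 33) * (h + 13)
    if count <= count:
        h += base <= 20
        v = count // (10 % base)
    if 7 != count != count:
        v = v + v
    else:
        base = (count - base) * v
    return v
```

Transformed code:
def bump(count, base, h, v):
    base = h
    v = h[4]
    if v >= v:
        raise ValueError(count)
    base = 6
    base = count[17]
    base -= count
    for depth in v:
        count += 2
        if v > 3:
            continue
    if count <= count:
        h += base <= 20
        v = count // (10 % base)
    if 7 != count and count != count:
        v = v + v
    else:
        base = (count - base) * v
    return v

16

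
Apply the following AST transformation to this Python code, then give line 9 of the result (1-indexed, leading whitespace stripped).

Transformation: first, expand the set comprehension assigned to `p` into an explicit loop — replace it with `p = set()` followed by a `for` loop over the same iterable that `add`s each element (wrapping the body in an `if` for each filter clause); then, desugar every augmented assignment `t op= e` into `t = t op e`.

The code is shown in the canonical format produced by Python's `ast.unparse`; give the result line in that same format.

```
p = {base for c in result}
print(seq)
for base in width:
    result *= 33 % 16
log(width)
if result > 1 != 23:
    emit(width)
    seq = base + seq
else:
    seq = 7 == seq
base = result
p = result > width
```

emit(width)

Transformed code:
p = set()
for c in result:
    p.add(base)
print(seq)
for base in width:
    result = result * (33 % 16)
log(width)
if result > 1 != 23:
    emit(width)
    seq = base + seq
else:
    seq = 7 == seq
base = result
p = result > width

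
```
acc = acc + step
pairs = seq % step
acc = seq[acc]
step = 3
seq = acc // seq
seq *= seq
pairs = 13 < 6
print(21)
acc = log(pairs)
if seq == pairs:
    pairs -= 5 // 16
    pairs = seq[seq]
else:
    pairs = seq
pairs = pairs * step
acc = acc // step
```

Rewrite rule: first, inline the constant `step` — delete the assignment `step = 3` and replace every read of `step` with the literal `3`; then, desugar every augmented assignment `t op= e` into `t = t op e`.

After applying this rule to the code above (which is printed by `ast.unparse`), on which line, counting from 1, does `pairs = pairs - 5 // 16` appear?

Transformed code:
acc = acc + 3
pairs = seq % 3
acc = seq[acc]
seq = acc // seq
seq = seq * seq
pairs = 13 < 6
print(21)
acc = log(pairs)
if seq == pairs:
    pairs = pairs - 5 // 16
    pairs = seq[seq]
else:
    pairs = seq
pairs = pairs * 3
acc = acc // 3

10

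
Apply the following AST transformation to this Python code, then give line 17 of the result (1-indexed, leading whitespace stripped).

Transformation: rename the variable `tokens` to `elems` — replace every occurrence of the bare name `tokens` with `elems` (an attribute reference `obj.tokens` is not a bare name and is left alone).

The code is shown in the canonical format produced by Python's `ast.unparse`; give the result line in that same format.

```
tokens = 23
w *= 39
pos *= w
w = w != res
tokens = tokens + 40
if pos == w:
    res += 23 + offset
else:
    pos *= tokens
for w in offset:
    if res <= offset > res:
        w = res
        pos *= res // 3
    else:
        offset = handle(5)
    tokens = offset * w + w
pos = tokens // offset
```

pos = elems // offset

Transformed code:
elems = 23
w *= 39
pos *= w
w = w != res
elems = elems + 40
if pos == w:
    res += 23 + offset
else:
    pos *= elems
for w in offset:
    if res <= offset > res:
        w = res
        pos *= res // 3
    else:
        offset = handle(5)
    elems = offset * w + w
pos = elems // offset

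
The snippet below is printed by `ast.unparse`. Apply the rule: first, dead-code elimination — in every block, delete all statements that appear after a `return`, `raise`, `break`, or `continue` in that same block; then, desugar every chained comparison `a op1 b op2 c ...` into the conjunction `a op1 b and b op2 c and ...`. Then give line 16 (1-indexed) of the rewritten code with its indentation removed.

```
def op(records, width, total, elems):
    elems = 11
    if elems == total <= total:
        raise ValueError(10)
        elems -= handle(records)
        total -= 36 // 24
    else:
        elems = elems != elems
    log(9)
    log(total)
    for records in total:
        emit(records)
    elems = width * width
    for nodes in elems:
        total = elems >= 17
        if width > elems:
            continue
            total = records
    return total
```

return total

Transformed code:
def op(records, width, total, elems):
    elems = 11
    if elems == total and total <= total:
        raise ValueError(10)
    else:
        elems = elems != elems
    log(9)
    log(total)
    for records in total:
        emit(records)
    elems = width * width
    for nodes in elems:
        total = elems >= 17
        if width > elems:
            continue
    return total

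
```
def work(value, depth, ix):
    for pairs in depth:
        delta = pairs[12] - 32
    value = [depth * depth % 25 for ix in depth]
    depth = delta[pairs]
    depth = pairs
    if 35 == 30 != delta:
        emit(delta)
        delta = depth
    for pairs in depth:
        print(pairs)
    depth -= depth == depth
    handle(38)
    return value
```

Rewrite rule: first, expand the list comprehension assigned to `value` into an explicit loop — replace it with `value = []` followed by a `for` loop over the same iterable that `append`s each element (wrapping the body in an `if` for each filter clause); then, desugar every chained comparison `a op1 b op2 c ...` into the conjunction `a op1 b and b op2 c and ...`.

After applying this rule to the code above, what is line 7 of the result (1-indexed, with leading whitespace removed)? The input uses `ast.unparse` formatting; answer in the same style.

Transformed code:
def work(value, depth, ix):
    for pairs in depth:
        delta = pairs[12] - 32
    value = []
    for ix in depth:
        value.append(depth * depth % 25)
    depth = delta[pairs]
    depth = pairs
    if 35 == 30 and 30 != delta:
        emit(delta)
        delta = depth
    for pairs in depth:
        print(pairs)
    depth -= depth == depth
    handle(38)
    return value

depth = delta[pairs]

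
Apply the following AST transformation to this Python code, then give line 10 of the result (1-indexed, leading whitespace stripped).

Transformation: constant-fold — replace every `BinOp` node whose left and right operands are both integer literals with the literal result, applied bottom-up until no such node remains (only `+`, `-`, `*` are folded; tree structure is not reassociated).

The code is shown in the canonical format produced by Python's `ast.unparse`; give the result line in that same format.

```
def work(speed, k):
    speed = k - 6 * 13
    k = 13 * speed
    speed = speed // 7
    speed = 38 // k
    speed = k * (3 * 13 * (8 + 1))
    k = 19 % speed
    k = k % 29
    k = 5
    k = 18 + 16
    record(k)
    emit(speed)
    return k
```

k = 34

Transformed code:
def work(speed, k):
    speed = k - 78
    k = 13 * speed
    speed = speed // 7
    speed = 38 // k
    speed = k * 351
    k = 19 % speed
    k = k % 29
    k = 5
    k = 34
    record(k)
    emit(speed)
    return k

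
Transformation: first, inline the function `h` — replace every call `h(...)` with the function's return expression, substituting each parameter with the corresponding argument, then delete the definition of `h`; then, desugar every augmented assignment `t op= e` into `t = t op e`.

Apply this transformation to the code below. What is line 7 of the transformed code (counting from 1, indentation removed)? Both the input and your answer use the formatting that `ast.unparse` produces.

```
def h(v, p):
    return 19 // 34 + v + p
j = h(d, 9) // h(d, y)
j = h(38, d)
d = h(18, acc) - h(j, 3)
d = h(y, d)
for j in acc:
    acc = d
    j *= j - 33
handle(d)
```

Transformed code:
j = (19 // 34 + d + 9) // (19 // 34 + d + y)
j = 19 // 34 + 38 + d
d = 19 // 34 + 18 + acc - (19 // 34 + j + 3)
d = 19 // 34 + y + d
for j in acc:
    acc = d
    j = j * (j - 33)
handle(d)

j = j * (j - 33)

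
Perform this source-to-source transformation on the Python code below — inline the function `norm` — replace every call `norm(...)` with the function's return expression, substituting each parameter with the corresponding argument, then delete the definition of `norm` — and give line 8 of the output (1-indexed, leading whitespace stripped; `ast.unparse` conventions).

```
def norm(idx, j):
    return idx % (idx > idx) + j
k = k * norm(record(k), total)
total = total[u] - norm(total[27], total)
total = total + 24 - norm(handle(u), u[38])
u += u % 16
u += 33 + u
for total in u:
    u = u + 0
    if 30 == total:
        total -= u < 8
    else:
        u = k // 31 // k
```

if 30 == total:

Transformed code:
k = k * (record(k) % (record(k) > record(k)) + total)
total = total[u] - (total[27] % (total[27] > total[27]) + total)
total = total + 24 - (handle(u) % (handle(u) > handle(u)) + u[38])
u += u % 16
u += 33 + u
for total in u:
    u = u + 0
    if 30 == total:
        total -= u < 8
    else:
        u = k // 31 // k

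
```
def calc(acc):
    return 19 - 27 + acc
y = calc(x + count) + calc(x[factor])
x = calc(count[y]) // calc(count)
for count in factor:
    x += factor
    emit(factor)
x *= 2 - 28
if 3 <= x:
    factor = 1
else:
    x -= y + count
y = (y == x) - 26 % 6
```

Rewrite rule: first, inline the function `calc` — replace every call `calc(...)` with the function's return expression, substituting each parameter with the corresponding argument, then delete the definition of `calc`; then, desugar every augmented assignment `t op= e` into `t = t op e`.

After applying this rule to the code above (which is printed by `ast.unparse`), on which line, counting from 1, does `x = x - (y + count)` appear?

Transformed code:
y = 19 - 27 + (x + count) + (19 - 27 + x[factor])
x = (19 - 27 + count[y]) // (19 - 27 + count)
for count in factor:
    x = x + factor
    emit(factor)
x = x * (2 - 28)
if 3 <= x:
    factor = 1
else:
    x = x - (y + count)
y = (y == x) - 26 % 6

10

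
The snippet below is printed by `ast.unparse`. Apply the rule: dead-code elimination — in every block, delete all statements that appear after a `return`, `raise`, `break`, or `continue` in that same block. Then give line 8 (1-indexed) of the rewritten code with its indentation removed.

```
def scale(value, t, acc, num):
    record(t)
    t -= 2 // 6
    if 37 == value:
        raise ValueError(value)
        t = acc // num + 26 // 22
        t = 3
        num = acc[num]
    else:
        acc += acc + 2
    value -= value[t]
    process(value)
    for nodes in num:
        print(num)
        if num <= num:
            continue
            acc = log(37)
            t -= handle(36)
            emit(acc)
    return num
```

Transformed code:
def scale(value, t, acc, num):
    record(t)
    t -= 2 // 6
    if 37 == value:
        raise ValueError(value)
    else:
        acc += acc + 2
    value -= value[t]
    process(value)
    for nodes in num:
        print(num)
        if num <= num:
            continue
    return num

value -= value[t]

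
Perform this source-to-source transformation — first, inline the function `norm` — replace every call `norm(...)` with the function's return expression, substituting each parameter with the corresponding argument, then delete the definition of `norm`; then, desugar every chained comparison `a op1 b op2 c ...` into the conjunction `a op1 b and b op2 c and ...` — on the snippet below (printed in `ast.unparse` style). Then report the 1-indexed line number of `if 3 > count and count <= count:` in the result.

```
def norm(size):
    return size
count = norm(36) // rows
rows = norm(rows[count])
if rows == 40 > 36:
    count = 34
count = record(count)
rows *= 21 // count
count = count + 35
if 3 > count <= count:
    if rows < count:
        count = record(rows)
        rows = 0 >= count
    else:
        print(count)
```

8

Transformed code:
count = 36 // rows
rows = rows[count]
if rows == 40 and 40 > 36:
    count = 34
count = record(count)
rows *= 21 // count
count = count + 35
if 3 > count and count <= count:
    if rows < count:
        count = record(rows)
        rows = 0 >= count
    else:
        print(count)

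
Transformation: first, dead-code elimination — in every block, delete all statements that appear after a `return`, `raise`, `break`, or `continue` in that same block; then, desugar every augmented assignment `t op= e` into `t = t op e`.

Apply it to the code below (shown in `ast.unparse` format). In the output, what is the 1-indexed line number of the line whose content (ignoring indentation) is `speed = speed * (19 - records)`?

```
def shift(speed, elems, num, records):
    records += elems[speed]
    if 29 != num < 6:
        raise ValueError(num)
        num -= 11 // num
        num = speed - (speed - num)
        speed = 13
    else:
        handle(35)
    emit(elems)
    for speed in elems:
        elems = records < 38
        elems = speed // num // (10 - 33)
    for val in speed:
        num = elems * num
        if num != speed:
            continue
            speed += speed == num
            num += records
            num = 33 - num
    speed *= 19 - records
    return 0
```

15

Transformed code:
def shift(speed, elems, num, records):
    records = records + elems[speed]
    if 29 != num < 6:
        raise ValueError(num)
    else:
        handle(35)
    emit(elems)
    for speed in elems:
        elems = records < 38
        elems = speed // num // (10 - 33)
    for val in speed:
        num = elems * num
        if num != speed:
            continue
    speed = speed * (19 - records)
    return 0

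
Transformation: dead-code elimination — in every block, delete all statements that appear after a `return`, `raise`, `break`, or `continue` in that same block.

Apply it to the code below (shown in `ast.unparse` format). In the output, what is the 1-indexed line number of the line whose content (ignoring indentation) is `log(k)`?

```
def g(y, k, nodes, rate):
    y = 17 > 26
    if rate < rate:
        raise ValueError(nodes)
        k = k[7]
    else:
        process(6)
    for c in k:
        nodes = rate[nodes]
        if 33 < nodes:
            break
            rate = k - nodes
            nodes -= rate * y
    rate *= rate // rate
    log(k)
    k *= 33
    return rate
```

Transformed code:
def g(y, k, nodes, rate):
    y = 17 > 26
    if rate < rate:
        raise ValueError(nodes)
    else:
        process(6)
    for c in k:
        nodes = rate[nodes]
        if 33 < nodes:
            break
    rate *= rate // rate
    log(k)
    k *= 33
    return rate

12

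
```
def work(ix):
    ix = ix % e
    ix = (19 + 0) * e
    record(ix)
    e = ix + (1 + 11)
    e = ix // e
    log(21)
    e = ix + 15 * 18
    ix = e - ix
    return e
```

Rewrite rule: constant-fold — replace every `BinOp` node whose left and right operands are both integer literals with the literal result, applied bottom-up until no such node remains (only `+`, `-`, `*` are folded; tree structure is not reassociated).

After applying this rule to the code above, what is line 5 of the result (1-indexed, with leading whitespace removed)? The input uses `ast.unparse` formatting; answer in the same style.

Transformed code:
def work(ix):
    ix = ix % e
    ix = 19 * e
    record(ix)
    e = ix + 12
    e = ix // e
    log(21)
    e = ix + 270
    ix = e - ix
    return e

e = ix + 12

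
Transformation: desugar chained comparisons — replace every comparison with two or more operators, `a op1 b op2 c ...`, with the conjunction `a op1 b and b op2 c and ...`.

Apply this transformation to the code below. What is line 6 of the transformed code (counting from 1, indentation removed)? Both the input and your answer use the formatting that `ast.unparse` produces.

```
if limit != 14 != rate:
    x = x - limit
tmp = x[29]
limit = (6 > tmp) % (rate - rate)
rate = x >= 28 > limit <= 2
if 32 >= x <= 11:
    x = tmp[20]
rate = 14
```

if 32 >= x and x <= 11:

Transformed code:
if limit != 14 and 14 != rate:
    x = x - limit
tmp = x[29]
limit = (6 > tmp) % (rate - rate)
rate = x >= 28 and 28 > limit and (limit <= 2)
if 32 >= x and x <= 11:
    x = tmp[20]
rate = 14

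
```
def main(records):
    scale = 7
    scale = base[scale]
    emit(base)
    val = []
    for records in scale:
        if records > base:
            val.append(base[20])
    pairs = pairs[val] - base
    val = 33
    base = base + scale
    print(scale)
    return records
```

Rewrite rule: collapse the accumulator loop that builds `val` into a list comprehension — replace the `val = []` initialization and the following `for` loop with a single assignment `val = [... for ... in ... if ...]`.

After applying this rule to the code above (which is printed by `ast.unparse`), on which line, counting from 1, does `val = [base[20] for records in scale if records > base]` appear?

Transformed code:
def main(records):
    scale = 7
    scale = base[scale]
    emit(base)
    val = [base[20] for records in scale if records > base]
    pairs = pairs[val] - base
    val = 33
    base = base + scale
    print(scale)
    return records

5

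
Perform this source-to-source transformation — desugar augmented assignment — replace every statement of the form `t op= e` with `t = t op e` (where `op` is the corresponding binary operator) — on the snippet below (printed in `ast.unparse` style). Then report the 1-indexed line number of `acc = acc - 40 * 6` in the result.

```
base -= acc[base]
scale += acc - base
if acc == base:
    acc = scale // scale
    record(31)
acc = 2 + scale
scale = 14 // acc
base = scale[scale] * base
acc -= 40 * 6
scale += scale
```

Transformed code:
base = base - acc[base]
scale = scale + (acc - base)
if acc == base:
    acc = scale // scale
    record(31)
acc = 2 + scale
scale = 14 // acc
base = scale[scale] * base
acc = acc - 40 * 6
scale = scale + scale

9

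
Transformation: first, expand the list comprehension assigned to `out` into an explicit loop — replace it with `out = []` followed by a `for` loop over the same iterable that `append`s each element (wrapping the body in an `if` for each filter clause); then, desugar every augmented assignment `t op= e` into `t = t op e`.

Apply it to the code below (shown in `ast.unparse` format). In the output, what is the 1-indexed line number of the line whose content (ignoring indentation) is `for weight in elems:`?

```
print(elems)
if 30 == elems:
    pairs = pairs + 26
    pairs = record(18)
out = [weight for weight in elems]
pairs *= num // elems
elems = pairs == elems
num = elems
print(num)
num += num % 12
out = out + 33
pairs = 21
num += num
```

6

Transformed code:
print(elems)
if 30 == elems:
    pairs = pairs + 26
    pairs = record(18)
out = []
for weight in elems:
    out.append(weight)
pairs = pairs * (num // elems)
elems = pairs == elems
num = elems
print(num)
num = num + num % 12
out = out + 33
pairs = 21
num = num + num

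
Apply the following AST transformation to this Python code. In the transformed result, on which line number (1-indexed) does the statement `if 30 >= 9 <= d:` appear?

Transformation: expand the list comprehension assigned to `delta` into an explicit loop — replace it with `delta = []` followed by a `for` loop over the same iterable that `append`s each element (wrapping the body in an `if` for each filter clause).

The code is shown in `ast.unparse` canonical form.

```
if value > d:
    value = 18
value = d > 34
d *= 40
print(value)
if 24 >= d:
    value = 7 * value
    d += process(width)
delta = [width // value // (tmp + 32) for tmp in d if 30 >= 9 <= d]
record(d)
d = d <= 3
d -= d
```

Transformed code:
if value > d:
    value = 18
value = d > 34
d *= 40
print(value)
if 24 >= d:
    value = 7 * value
    d += process(width)
delta = []
for tmp in d:
    if 30 >= 9 <= d:
        delta.append(width // value // (tmp + 32))
record(d)
d = d <= 3
d -= d

11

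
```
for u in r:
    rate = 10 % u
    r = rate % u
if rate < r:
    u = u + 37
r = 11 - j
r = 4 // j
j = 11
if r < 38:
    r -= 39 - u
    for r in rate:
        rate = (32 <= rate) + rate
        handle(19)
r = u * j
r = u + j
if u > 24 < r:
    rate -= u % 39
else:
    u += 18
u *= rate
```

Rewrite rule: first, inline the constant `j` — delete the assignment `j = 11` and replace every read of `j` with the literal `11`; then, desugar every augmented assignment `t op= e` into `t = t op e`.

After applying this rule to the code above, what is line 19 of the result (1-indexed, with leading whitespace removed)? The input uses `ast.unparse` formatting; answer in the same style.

u = u * rate

Transformed code:
for u in r:
    rate = 10 % u
    r = rate % u
if rate < r:
    u = u + 37
r = 11 - 11
r = 4 // 11
if r < 38:
    r = r - (39 - u)
    for r in rate:
        rate = (32 <= rate) + rate
        handle(19)
r = u * 11
r = u + 11
if u > 24 < r:
    rate = rate - u % 39
else:
    u = u + 18
u = u * rate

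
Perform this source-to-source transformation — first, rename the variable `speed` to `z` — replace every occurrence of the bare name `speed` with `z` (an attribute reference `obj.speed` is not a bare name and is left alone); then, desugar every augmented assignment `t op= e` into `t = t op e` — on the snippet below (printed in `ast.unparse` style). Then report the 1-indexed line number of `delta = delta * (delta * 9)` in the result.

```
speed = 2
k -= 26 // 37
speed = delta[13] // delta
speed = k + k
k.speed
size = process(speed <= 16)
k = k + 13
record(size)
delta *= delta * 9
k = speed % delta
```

9

Transformed code:
z = 2
k = k - 26 // 37
z = delta[13] // delta
z = k + k
k.speed
size = process(z <= 16)
k = k + 13
record(size)
delta = delta * (delta * 9)
k = z % delta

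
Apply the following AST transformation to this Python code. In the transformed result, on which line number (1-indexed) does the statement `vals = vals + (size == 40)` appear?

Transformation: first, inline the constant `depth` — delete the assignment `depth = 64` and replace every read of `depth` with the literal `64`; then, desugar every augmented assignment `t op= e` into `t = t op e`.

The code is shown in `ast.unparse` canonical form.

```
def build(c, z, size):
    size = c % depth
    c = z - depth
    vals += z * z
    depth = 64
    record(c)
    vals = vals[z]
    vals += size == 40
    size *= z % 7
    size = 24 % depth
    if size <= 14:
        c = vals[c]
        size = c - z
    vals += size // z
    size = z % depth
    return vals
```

7

Transformed code:
def build(c, z, size):
    size = c % 64
    c = z - 64
    vals = vals + z * z
    record(c)
    vals = vals[z]
    vals = vals + (size == 40)
    size = size * (z % 7)
    size = 24 % 64
    if size <= 14:
        c = vals[c]
        size = c - z
    vals = vals + size // z
    size = z % 64
    return vals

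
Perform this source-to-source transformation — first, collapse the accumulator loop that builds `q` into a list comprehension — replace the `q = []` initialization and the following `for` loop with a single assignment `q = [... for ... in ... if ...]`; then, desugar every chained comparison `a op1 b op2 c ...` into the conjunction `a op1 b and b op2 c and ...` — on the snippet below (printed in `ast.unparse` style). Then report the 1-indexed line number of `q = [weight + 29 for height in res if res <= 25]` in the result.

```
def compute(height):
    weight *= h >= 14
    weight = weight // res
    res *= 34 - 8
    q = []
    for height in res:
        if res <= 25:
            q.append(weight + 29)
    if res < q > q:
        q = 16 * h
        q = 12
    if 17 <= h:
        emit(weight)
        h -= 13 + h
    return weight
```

Transformed code:
def compute(height):
    weight *= h >= 14
    weight = weight // res
    res *= 34 - 8
    q = [weight + 29 for height in res if res <= 25]
    if res < q and q > q:
        q = 16 * h
        q = 12
    if 17 <= h:
        emit(weight)
        h -= 13 + h
    return weight

5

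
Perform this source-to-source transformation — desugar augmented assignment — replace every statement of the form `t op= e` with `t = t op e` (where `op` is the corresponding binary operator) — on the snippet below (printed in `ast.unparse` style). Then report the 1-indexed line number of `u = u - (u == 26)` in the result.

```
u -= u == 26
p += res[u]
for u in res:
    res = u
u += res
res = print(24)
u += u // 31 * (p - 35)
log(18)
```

1

Transformed code:
u = u - (u == 26)
p = p + res[u]
for u in res:
    res = u
u = u + res
res = print(24)
u = u + u // 31 * (p - 35)
log(18)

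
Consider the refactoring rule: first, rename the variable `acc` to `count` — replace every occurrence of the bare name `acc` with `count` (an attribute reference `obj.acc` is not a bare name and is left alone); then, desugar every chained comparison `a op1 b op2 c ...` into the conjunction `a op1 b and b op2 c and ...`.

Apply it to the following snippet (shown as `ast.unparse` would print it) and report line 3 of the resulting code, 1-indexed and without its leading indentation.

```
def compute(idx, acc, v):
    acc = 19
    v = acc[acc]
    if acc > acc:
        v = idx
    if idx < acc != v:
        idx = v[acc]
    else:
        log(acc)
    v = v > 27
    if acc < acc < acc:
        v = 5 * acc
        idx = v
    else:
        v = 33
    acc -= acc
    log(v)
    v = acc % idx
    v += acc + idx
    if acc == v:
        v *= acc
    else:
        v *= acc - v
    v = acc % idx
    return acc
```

v = count[count]

Transformed code:
def compute(idx, count, v):
    count = 19
    v = count[count]
    if count > count:
        v = idx
    if idx < count and count != v:
        idx = v[count]
    else:
        log(count)
    v = v > 27
    if count < count and count < count:
        v = 5 * count
        idx = v
    else:
        v = 33
    count -= count
    log(v)
    v = count % idx
    v += count + idx
    if count == v:
        v *= count
    else:
        v *= count - v
    v = count % idx
    return count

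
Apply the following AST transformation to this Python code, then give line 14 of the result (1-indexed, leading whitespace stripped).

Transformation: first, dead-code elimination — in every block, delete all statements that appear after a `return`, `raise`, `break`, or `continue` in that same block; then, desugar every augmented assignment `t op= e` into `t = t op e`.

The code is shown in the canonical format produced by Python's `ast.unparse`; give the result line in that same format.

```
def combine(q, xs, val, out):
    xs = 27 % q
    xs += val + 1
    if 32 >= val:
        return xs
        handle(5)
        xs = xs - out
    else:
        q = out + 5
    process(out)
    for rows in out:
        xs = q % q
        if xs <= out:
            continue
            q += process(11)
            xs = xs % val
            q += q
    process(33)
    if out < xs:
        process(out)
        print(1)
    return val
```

if out < xs:

Transformed code:
def combine(q, xs, val, out):
    xs = 27 % q
    xs = xs + (val + 1)
    if 32 >= val:
        return xs
    else:
        q = out + 5
    process(out)
    for rows in out:
        xs = q % q
        if xs <= out:
            continue
    process(33)
    if out < xs:
        process(out)
        print(1)
    return val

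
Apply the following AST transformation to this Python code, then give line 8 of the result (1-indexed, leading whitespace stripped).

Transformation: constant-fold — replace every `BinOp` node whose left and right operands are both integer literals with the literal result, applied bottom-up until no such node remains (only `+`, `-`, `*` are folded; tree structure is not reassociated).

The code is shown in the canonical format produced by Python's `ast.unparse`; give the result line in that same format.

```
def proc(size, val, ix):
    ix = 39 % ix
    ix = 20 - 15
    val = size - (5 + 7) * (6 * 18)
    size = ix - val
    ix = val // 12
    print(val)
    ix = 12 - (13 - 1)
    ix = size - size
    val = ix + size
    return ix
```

Transformed code:
def proc(size, val, ix):
    ix = 39 % ix
    ix = 5
    val = size - 1296
    size = ix - val
    ix = val // 12
    print(val)
    ix = 0
    ix = size - size
    val = ix + size
    return ix

ix = 0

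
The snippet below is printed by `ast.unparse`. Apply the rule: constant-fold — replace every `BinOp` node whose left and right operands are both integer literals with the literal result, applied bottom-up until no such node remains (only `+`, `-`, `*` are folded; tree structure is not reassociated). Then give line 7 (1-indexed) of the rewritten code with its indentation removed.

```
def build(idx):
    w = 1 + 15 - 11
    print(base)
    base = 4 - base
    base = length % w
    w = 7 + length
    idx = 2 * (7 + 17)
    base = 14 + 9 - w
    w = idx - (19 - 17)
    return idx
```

idx = 48

Transformed code:
def build(idx):
    w = 5
    print(base)
    base = 4 - base
    base = length % w
    w = 7 + length
    idx = 48
    base = 23 - w
    w = idx - 2
    return idx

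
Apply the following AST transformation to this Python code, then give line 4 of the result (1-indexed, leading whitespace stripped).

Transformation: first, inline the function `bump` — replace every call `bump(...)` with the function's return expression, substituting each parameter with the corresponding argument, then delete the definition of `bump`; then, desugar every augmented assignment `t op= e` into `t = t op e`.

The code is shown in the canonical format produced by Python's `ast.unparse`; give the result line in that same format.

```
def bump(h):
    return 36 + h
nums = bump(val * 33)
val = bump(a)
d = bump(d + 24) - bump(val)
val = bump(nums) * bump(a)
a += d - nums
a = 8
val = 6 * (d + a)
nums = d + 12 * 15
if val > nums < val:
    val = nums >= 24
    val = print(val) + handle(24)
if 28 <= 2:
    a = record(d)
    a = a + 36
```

val = (36 + nums) * (36 + a)

Transformed code:
nums = 36 + val * 33
val = 36 + a
d = 36 + (d + 24) - (36 + val)
val = (36 + nums) * (36 + a)
a = a + (d - nums)
a = 8
val = 6 * (d + a)
nums = d + 12 * 15
if val > nums < val:
    val = nums >= 24
    val = print(val) + handle(24)
if 28 <= 2:
    a = record(d)
    a = a + 36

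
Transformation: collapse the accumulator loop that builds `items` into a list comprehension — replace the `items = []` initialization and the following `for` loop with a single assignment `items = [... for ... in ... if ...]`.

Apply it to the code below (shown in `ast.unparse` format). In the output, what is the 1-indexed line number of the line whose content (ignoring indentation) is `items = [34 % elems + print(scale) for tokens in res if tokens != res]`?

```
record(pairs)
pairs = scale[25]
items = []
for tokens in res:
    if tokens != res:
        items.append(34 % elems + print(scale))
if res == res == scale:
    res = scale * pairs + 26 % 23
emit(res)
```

Transformed code:
record(pairs)
pairs = scale[25]
items = [34 % elems + print(scale) for tokens in res if tokens != res]
if res == res == scale:
    res = scale * pairs + 26 % 23
emit(res)

3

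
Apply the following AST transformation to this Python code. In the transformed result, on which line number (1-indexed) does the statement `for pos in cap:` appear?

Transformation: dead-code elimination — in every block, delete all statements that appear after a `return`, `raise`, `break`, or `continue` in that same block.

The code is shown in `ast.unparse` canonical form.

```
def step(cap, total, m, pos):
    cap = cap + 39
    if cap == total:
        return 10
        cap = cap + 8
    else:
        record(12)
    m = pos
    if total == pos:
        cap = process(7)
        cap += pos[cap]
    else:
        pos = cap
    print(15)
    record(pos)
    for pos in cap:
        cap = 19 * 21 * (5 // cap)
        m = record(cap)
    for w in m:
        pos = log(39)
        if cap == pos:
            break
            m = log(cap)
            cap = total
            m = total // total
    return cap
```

Transformed code:
def step(cap, total, m, pos):
    cap = cap + 39
    if cap == total:
        return 10
    else:
        record(12)
    m = pos
    if total == pos:
        cap = process(7)
        cap += pos[cap]
    else:
        pos = cap
    print(15)
    record(pos)
    for pos in cap:
        cap = 19 * 21 * (5 // cap)
        m = record(cap)
    for w in m:
        pos = log(39)
        if cap == pos:
            break
    return cap

15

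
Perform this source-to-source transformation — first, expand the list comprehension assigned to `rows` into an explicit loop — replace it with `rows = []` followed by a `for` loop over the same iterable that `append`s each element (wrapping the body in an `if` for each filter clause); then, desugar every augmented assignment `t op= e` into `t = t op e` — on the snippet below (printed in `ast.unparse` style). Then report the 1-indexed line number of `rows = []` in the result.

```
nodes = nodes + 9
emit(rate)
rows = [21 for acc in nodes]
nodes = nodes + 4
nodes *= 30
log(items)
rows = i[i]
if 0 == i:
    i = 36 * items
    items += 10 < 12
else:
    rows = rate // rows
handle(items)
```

Transformed code:
nodes = nodes + 9
emit(rate)
rows = []
for acc in nodes:
    rows.append(21)
nodes = nodes + 4
nodes = nodes * 30
log(items)
rows = i[i]
if 0 == i:
    i = 36 * items
    items = items + (10 < 12)
else:
    rows = rate // rows
handle(items)

3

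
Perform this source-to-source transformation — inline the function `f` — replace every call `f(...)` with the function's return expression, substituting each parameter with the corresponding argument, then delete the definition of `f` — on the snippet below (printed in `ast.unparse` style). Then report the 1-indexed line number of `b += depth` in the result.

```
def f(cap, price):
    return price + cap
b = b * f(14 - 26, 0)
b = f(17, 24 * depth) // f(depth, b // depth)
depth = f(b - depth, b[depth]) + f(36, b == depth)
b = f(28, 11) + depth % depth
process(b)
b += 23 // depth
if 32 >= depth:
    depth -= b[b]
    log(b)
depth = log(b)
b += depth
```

Transformed code:
b = b * (0 + (14 - 26))
b = (24 * depth + 17) // (b // depth + depth)
depth = b[depth] + (b - depth) + ((b == depth) + 36)
b = 11 + 28 + depth % depth
process(b)
b += 23 // depth
if 32 >= depth:
    depth -= b[b]
    log(b)
depth = log(b)
b += depth

11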